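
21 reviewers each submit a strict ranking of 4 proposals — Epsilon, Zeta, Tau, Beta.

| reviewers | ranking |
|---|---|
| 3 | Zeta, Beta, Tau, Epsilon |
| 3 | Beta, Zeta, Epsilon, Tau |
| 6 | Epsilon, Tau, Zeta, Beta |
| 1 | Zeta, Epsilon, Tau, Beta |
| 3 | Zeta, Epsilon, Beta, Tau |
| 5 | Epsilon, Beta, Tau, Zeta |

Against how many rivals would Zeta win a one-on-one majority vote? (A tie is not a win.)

1

Zeta against each rival (21 reviewers):
Zeta–Epsilon: Epsilon 11–10.
Zeta vs Tau: 10 to 11, Tau.
Zeta vs Beta: Zeta, 13–8.
Zeta beats Beta; loses to Epsilon, Tau — 1 pairwise win.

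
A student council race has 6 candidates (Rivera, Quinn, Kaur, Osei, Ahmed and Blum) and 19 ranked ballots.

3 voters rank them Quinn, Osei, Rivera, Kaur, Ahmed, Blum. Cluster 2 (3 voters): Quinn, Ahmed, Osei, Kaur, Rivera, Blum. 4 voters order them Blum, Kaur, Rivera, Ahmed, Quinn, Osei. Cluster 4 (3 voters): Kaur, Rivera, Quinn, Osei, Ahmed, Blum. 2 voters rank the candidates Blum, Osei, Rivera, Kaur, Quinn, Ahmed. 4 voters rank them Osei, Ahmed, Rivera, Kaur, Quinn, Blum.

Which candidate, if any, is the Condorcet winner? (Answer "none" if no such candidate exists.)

Pairwise majorities:
Rivera–Quinn: Rivera 13–6.
Rivera–Kaur: Kaur 10–9.
Rivera vs Osei: 4+3 = 7 for Rivera, 12 for Osei — Osei by 12–7.
Rivera vs Ahmed: Rivera, 12–7.
Rivera vs Blum: Rivera, 13–6.
Quinn vs Kaur: Kaur wins 13–6.
Quinn–Osei: Quinn 13–6.
Quinn vs Ahmed: Quinn preferred on 3+3+3+2 = 11 ballots; Quinn wins 11–8.
Quinn vs Blum: Quinn is ranked higher on 3+3+3+4 = 13 ballots, Blum on 6. Quinn wins 13–6.
Kaur vs Osei: 7 to 12, Osei.
Kaur vs Ahmed: Kaur preferred on 3+4+3+2 = 12 ballots; Kaur wins 12–7.
Kaur vs Blum: Kaur, 13–6.
Osei vs Ahmed: Osei wins 12–7.
Osei–Blum: Osei 13–6.
Ahmed vs Blum: 3+3+3+4 = 13 for Ahmed, 6 for Blum — Ahmed by 13–6.
Each candidate drops at least one matchup (Rivera loses to Kaur; Quinn loses to Rivera; Kaur loses to Osei; Osei loses to Quinn; Ahmed loses to Rivera; Blum loses to Rivera); the cycle Rivera beats Quinn beats Osei beats Rivera rules out a Condorcet winner.

none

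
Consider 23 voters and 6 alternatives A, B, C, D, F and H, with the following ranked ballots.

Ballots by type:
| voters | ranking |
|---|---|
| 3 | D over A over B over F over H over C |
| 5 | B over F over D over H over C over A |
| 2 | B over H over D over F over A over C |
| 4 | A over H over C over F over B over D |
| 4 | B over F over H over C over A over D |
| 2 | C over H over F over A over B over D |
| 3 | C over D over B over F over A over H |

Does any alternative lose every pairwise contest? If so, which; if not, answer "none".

A

Head-to-head results (23 voters):
A vs B: A preferred on 3+4+2 = 9 ballots; B wins 14–9.
A–C: C 14–9.
A vs D: A preferred on 4+4+2 = 10 ballots; D wins 13–10.
A vs F: 7 to 16, F.
A vs H: 3+4+3 = 10 for A, 13 for H — H by 13–10.
B vs C: 3+5+2+4 = 14 for B, 9 for C — B by 14–9.
B vs D: B wins 17–6.
B vs F: B wins 17–6.
B vs H: B preferred on 3+5+2+4+3 = 17 ballots; B wins 17–6.
C vs D: C wins 13–10.
C vs F: F, 14–9.
C vs H: H wins 18–5.
D vs F: F wins 15–8.
D vs H: H, 12–11.
F vs H: F, 15–8.
Only A has no wins; A is the Condorcet loser.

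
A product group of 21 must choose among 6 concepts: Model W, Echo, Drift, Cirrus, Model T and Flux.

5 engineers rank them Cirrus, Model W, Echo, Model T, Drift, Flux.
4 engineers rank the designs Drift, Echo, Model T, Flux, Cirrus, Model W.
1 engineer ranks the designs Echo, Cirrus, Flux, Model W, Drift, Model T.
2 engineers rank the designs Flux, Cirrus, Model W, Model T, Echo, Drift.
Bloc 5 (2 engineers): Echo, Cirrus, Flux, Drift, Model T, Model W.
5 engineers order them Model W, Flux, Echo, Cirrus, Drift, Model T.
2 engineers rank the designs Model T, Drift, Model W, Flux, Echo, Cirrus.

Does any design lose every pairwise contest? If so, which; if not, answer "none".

Head-to-head results (21 engineers):
Model W vs Echo: Model W preferred on 5+2+5+2 = 14 ballots; Model W wins 14–7.
Model W vs Drift: 5+1+2+5 = 13 for Model W, 8 for Drift — Model W by 13–8.
Model W vs Cirrus: Model W is ranked higher on 5+2 = 7 ballots, Cirrus on 14. Cirrus wins 14–7.
Model W–Model T: Model W 13–8.
Model W vs Flux: Model W is ranked higher on 5+5+2 = 12 ballots, Flux on 9. Model W wins 12–9.
Echo–Drift: Echo 15–6.
Echo vs Cirrus: Echo, 14–7.
Echo vs Model T: 5+4+1+2+5 = 17 for Echo, 4 for Model T — Echo by 17–4.
Echo vs Flux: Echo preferred on 5+4+1+2 = 12 ballots; Echo wins 12–9.
Drift vs Cirrus: 4+2 = 6 for Drift, 15 for Cirrus — Cirrus by 15–6.
Drift vs Model T: Drift wins 12–9.
Drift vs Flux: 5+4+2 = 11 for Drift, 10 for Flux — Drift by 11–10.
Cirrus vs Model T: Cirrus preferred on 5+1+2+2+5 = 15 ballots; Cirrus wins 15–6.
Cirrus vs Flux: Flux, 13–8.
Model T vs Flux: Model T is ranked higher on 5+4+2 = 11 ballots, Flux on 10. Model T wins 11–10.
Every design wins at least one matchup (Model W beats Echo; Echo beats Drift; Drift beats Model T; Cirrus beats Model W; Model T beats Flux; Flux beats Cirrus), so there is no Condorcet loser.

none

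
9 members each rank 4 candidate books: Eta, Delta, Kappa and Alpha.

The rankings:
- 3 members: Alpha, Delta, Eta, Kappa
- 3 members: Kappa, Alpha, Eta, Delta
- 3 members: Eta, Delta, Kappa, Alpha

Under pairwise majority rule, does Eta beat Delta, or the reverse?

Ballots ranking Eta above Delta: 3 + 3 = 6.
Ballots ranking Delta above Eta: 9 − 6 = 3.
Eta wins the head-to-head 6–3.

Eta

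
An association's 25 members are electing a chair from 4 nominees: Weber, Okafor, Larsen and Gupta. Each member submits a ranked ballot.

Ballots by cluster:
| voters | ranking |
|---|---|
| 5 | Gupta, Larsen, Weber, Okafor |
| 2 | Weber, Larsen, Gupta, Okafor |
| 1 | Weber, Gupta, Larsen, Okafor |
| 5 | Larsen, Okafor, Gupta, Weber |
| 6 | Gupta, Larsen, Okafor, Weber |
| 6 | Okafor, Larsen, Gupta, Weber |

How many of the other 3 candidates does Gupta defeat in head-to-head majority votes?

2

Gupta against each rival (25 voters):
Gupta–Weber: Gupta 22–3.
Gupta vs Okafor: Gupta, 14–11.
Gupta vs Larsen: Gupta preferred on 5+1+6 = 12 ballots; Larsen wins 13–12.
Gupta beats Weber, Okafor; loses to Larsen — 2 pairwise wins.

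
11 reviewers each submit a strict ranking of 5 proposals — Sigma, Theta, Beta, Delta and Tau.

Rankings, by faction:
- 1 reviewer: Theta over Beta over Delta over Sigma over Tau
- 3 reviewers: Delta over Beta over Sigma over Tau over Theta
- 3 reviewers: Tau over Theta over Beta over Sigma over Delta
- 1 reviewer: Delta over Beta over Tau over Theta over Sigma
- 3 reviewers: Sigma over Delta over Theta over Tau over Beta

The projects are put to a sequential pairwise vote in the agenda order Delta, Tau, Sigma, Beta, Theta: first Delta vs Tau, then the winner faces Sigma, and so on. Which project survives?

Round 1: Delta vs Tau — 8–3, Delta advances.
Round 2: Delta vs Sigma — 5–6, Sigma advances.
Round 3: Sigma vs Beta — 3–8, Beta advances.
Round 4: Beta vs Theta — 4–7, Theta advances.
The agenda winner is Theta.

Theta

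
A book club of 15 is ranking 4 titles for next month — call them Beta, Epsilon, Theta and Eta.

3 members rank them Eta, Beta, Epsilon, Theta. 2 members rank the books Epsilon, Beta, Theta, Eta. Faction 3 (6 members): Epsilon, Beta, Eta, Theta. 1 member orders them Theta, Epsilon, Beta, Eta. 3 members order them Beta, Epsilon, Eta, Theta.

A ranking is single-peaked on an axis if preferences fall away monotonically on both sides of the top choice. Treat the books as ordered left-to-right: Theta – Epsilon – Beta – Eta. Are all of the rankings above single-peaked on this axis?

Axis positions: Theta=1, Epsilon=2, Beta=3, Eta=4.
Faction 1 (peak Eta at position 4): ranking walks positions 4-3-2-1, expanding outward from the peak — single-peaked.
Faction 2 (peak Epsilon at position 2): ranking walks positions 2-3-1-4, expanding outward from the peak — single-peaked.
Faction 3 (peak Epsilon at position 2): ranking walks positions 2-3-4-1, expanding outward from the peak — single-peaked.
Faction 4 (peak Theta at position 1): ranking walks positions 1-2-3-4, expanding outward from the peak — single-peaked.
Faction 5 (peak Beta at position 3): ranking walks positions 3-2-4-1, expanding outward from the peak — single-peaked.
Every ranking is single-peaked on this axis.

yes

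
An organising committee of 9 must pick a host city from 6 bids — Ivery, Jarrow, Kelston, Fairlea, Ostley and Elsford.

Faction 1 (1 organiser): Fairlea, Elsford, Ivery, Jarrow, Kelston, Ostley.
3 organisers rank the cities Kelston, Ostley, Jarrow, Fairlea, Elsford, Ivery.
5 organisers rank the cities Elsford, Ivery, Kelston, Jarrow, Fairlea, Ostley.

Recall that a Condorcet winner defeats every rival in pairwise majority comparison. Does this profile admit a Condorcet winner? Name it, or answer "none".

Pairwise majorities:
Ivery vs Jarrow: Ivery preferred on 1+5 = 6 ballots; Ivery wins 6–3.
Ivery–Kelston: Ivery 6–3.
Ivery vs Fairlea: Ivery, 5–4.
Ivery vs Ostley: 1+5 = 6 for Ivery, 3 for Ostley — Ivery by 6–3.
Ivery vs Elsford: 0 for Ivery, 9 for Elsford — Elsford by 9–0.
Jarrow vs Kelston: Kelston, 8–1.
Jarrow vs Fairlea: Jarrow wins 8–1.
Jarrow vs Ostley: Jarrow wins 6–3.
Jarrow vs Elsford: Elsford wins 6–3.
Kelston vs Fairlea: 8 to 1, Kelston.
Kelston vs Ostley: Kelston, 9–0.
Kelston vs Elsford: 3 for Kelston, 6 for Elsford — Elsford by 6–3.
Fairlea vs Ostley: 6 to 3, Fairlea.
Fairlea vs Elsford: 4 to 5, Elsford.
Ostley–Elsford: Elsford 6–3.
Only Elsford has no losses; Elsford is the Condorcet winner.

Elsford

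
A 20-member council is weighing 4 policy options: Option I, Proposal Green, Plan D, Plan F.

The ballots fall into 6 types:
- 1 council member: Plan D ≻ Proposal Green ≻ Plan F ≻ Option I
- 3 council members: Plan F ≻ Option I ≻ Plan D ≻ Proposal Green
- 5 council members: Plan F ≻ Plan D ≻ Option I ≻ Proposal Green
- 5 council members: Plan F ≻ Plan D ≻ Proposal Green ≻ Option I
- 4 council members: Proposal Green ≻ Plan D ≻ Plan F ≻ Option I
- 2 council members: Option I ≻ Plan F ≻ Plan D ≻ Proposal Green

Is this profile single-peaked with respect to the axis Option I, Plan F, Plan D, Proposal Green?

Axis positions: Option I=1, Plan F=2, Plan D=3, Proposal Green=4.
Type 1 (peak Plan D at position 3): ranking walks positions 3-4-2-1, expanding outward from the peak — single-peaked.
Type 2 (peak Plan F at position 2): ranking walks positions 2-1-3-4, expanding outward from the peak — single-peaked.
Type 3 (peak Plan F at position 2): ranking walks positions 2-3-1-4, expanding outward from the peak — single-peaked.
Type 4 (peak Plan F at position 2): ranking walks positions 2-3-4-1, expanding outward from the peak — single-peaked.
Type 5 (peak Proposal Green at position 4): ranking walks positions 4-3-2-1, expanding outward from the peak — single-peaked.
Type 6 (peak Option I at position 1): ranking walks positions 1-2-3-4, expanding outward from the peak — single-peaked.
Every ranking is single-peaked on this axis.

yes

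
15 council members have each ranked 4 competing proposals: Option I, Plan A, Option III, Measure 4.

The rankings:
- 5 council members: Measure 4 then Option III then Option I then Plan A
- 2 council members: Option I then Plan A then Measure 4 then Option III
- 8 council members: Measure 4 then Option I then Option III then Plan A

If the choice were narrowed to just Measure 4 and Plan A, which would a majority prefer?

Ballots ranking Measure 4 above Plan A: 5 + 8 = 13.
Ballots ranking Plan A above Measure 4: 15 − 13 = 2.
Measure 4 wins the head-to-head 13–2.

Measure 4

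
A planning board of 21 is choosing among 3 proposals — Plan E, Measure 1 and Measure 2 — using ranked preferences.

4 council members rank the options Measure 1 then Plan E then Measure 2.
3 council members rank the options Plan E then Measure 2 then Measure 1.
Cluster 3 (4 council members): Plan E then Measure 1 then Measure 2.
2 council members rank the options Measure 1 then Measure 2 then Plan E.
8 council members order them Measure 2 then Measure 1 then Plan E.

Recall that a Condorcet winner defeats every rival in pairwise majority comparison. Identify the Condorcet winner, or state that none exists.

Head-to-head results (21 council members):
Plan E–Measure 1: Measure 1 14–7.
Plan E vs Measure 2: 11 to 10, Plan E.
Measure 1 vs Measure 2: Measure 2 wins 11–10.
Every option loses at least once (Plan E loses to Measure 1; Measure 1 loses to Measure 2; Measure 2 loses to Plan E). The majority relation contains the cycle Plan E beats Measure 2 beats Measure 1 beats Plan E, so there is no Condorcet winner.

none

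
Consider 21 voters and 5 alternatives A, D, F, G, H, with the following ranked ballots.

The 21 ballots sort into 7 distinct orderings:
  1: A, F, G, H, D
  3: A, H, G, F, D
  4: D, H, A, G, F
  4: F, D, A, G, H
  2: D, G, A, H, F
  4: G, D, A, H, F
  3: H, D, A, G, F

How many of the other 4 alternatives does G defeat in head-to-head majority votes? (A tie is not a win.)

G against each rival (21 voters):
G vs A: A, 15–6.
G vs D: 1+3+4 = 8 for G, 13 for D — D by 13–8.
G vs F: G, 16–5.
G–H: G 11–10.
G beats F, H; loses to A, D — 2 pairwise wins.

2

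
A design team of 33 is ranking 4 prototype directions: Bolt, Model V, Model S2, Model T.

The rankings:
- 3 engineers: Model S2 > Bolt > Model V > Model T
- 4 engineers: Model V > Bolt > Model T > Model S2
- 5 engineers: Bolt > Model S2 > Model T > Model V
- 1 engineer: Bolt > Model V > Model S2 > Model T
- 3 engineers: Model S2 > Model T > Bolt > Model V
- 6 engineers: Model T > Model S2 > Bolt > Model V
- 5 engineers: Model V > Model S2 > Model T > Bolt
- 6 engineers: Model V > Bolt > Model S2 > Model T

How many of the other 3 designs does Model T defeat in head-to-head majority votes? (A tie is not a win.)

Model T against each rival (33 engineers):
Model T vs Bolt: Bolt, 19–14.
Model T–Model V: Model V 19–14.
Model T vs Model S2: Model S2, 23–10.
Model T beats no one; loses to Bolt, Model V, Model S2 — 0 pairwise wins.

0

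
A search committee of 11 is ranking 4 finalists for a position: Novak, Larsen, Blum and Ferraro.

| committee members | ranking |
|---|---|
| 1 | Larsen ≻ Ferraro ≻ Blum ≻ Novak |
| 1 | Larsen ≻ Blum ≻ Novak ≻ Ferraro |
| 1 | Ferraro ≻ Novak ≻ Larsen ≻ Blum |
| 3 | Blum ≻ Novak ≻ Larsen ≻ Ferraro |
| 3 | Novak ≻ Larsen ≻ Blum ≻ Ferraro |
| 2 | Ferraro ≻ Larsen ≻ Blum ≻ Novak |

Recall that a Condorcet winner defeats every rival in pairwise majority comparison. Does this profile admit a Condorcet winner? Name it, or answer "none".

Check each pair by majority over 11 ballots:
Novak vs Larsen: Novak preferred on 1+3+3 = 7 ballots; Novak wins 7–4.
Novak vs Blum: 1+3 = 4 for Novak, 7 for Blum — Blum by 7–4.
Novak vs Ferraro: Novak is ranked higher on 1+3+3 = 7 ballots, Ferraro on 4. Novak wins 7–4.
Larsen vs Blum: Larsen preferred on 1+1+1+3+2 = 8 ballots; Larsen wins 8–3.
Larsen vs Ferraro: 8 to 3, Larsen.
Blum vs Ferraro: 1+3+3 = 7 for Blum, 4 for Ferraro — Blum by 7–4.
Every candidate loses at least once (Novak loses to Blum; Larsen loses to Novak; Blum loses to Larsen; Ferraro loses to Novak). The majority relation contains the cycle Novak > Larsen > Blum > Novak, so there is no Condorcet winner.

none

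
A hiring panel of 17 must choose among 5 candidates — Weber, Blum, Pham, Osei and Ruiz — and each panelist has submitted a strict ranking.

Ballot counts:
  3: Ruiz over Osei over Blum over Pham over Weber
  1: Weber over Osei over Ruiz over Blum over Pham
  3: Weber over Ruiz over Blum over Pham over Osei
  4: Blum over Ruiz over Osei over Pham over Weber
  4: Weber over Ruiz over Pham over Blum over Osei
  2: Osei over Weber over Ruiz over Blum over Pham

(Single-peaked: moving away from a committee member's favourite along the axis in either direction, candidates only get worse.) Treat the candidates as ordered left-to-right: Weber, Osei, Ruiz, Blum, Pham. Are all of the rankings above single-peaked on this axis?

no

Axis positions: Weber=1, Osei=2, Ruiz=3, Blum=4, Pham=5.
Type 1 (peak Ruiz at position 3): ranking walks positions 3-2-4-5-1, expanding outward from the peak — single-peaked.
Type 2 (peak Weber at position 1): ranking walks positions 1-2-3-4-5, expanding outward from the peak — single-peaked.
Type 3: ranking walks positions 1-3-4-5-2; Ruiz is ranked above Osei even though Osei lies between Ruiz and the peak Weber on the axis — preferences dip and rise again. Not single-peaked.
Type 4 (peak Blum at position 4): ranking walks positions 4-3-2-5-1, expanding outward from the peak — single-peaked.
Type 5: ranking walks positions 1-3-5-4-2; Ruiz is ranked above Osei even though Osei lies between Ruiz and the peak Weber on the axis — preferences dip and rise again. Not single-peaked.
Type 6 (peak Osei at position 2): ranking walks positions 2-1-3-4-5, expanding outward from the peak — single-peaked.
Type 3 violates single-peakedness, so the profile is not single-peaked on this axis.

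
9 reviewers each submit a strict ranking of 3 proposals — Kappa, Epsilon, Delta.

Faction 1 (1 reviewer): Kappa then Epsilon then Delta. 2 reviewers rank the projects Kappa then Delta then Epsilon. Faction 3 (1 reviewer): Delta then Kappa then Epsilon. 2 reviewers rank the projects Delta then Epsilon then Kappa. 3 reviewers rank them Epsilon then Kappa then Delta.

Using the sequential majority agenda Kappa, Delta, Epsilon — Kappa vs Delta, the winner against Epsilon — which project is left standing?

Round 1: Kappa vs Delta — 6–3, Kappa advances.
Round 2: Kappa vs Epsilon — 4–5, Epsilon advances.
Epsilon survives the agenda.

Epsilon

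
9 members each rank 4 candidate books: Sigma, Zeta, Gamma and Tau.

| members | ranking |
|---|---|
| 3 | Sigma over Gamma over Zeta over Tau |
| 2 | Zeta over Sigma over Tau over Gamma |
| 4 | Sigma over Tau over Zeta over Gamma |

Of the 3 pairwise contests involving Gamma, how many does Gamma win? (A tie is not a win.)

Gamma against each rival (9 members):
Gamma vs Sigma: Sigma, 9–0.
Gamma vs Zeta: 3 for Gamma, 6 for Zeta — Zeta by 6–3.
Gamma vs Tau: 3 to 6, Tau.
Gamma beats no one; loses to Sigma, Zeta, Tau — 0 pairwise wins.

0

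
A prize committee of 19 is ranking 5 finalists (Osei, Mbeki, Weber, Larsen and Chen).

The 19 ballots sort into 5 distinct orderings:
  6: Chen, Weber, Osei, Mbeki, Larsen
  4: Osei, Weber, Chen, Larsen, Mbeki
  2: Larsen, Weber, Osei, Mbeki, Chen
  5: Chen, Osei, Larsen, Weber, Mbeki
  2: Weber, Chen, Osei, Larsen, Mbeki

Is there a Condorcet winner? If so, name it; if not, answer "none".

Head-to-head results (19 jurors):
Osei vs Mbeki: 6+4+2+5+2 = 19 for Osei, 0 for Mbeki — Osei by 19–0.
Osei vs Weber: Osei is ranked higher on 4+5 = 9 ballots, Weber on 10. Weber wins 10–9.
Osei vs Larsen: 17 to 2, Osei.
Osei vs Chen: 6 to 13, Chen.
Mbeki vs Weber: Mbeki is ranked higher on 0 ballots, Weber on 19. Weber wins 19–0.
Mbeki vs Larsen: Mbeki preferred on 6 ballots; Larsen wins 13–6.
Mbeki vs Chen: 2 to 17, Chen.
Weber vs Larsen: 12 to 7, Weber.
Weber vs Chen: Weber is ranked higher on 4+2+2 = 8 ballots, Chen on 11. Chen wins 11–8.
Larsen vs Chen: Larsen is ranked higher on 2 ballots, Chen on 17. Chen wins 17–2.
Chen beats each of Osei, Mbeki, Weber, Larsen — Chen is the Condorcet winner.

Chen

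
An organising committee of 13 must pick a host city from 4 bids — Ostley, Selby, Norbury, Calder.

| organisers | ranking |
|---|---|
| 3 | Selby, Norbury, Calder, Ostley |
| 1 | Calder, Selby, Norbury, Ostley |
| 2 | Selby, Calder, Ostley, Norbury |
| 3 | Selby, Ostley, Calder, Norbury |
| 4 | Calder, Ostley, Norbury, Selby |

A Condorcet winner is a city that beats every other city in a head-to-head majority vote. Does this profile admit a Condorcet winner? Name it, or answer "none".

Check each pair by majority over 13 ballots:
Ostley–Selby: Selby 9–4.
Ostley vs Norbury: Ostley wins 9–4.
Ostley vs Calder: Calder, 10–3.
Selby vs Norbury: Selby wins 9–4.
Selby vs Calder: Selby, 8–5.
Norbury vs Calder: Calder, 10–3.
Only Selby has no losses; Selby is the Condorcet winner.

Selby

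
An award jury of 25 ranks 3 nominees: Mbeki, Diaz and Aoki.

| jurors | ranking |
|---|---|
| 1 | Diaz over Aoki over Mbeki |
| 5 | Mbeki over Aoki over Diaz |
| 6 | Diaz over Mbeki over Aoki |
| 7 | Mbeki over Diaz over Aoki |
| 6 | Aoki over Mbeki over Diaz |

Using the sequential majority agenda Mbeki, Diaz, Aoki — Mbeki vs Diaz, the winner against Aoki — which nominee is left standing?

Mbeki

Round 1: Mbeki vs Diaz — 18–7, Mbeki advances.
Round 2: Mbeki vs Aoki — 18–7, Mbeki advances.
Mbeki survives the agenda.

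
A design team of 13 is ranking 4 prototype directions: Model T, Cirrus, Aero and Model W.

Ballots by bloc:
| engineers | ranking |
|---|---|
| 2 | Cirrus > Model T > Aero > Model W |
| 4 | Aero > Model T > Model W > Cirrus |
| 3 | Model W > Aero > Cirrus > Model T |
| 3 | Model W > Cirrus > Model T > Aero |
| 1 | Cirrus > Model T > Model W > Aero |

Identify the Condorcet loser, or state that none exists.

none

Head-to-head results (13 engineers):
Model T vs Cirrus: Model T is ranked higher on 4 ballots, Cirrus on 9. Cirrus wins 9–4.
Model T vs Aero: Aero wins 7–6.
Model T vs Model W: Model T, 7–6.
Cirrus vs Aero: Aero wins 7–6.
Cirrus vs Model W: 3 to 10, Model W.
Aero vs Model W: Aero is ranked higher on 2+4 = 6 ballots, Model W on 7. Model W wins 7–6.
Every design wins at least one matchup (Model T beats Model W; Cirrus beats Model T; Aero beats Model T; Model W beats Cirrus), so there is no Condorcet loser.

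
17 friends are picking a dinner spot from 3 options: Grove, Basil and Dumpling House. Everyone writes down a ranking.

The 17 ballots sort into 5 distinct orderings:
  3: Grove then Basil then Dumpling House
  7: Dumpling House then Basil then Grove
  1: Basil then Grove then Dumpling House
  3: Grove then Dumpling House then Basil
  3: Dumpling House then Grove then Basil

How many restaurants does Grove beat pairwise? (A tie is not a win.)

Grove against each rival (17 friends):
Grove vs Basil: Grove wins 9–8.
Grove–Dumpling House: Dumpling House 10–7.
Grove beats Basil; loses to Dumpling House — 1 pairwise win.

1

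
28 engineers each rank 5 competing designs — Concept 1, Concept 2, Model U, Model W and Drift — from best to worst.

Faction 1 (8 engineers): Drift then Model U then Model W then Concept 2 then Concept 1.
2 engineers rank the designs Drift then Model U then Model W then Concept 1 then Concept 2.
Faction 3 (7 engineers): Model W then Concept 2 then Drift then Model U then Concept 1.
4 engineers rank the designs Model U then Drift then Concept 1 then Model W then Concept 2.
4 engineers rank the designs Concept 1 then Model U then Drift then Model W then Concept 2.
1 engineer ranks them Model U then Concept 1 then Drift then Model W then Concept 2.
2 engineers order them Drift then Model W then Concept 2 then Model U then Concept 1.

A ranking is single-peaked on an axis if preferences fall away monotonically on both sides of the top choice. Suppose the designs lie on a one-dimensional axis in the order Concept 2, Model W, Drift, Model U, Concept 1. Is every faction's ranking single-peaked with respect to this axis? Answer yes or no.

yes

Axis positions: Concept 2=1, Model W=2, Drift=3, Model U=4, Concept 1=5.
Faction 1 (peak Drift at position 3): ranking walks positions 3-4-2-1-5, expanding outward from the peak — single-peaked.
Faction 2 (peak Drift at position 3): ranking walks positions 3-4-2-5-1, expanding outward from the peak — single-peaked.
Faction 3 (peak Model W at position 2): ranking walks positions 2-1-3-4-5, expanding outward from the peak — single-peaked.
Faction 4 (peak Model U at position 4): ranking walks positions 4-3-5-2-1, expanding outward from the peak — single-peaked.
Faction 5 (peak Concept 1 at position 5): ranking walks positions 5-4-3-2-1, expanding outward from the peak — single-peaked.
Faction 6 (peak Model U at position 4): ranking walks positions 4-5-3-2-1, expanding outward from the peak — single-peaked.
Faction 7 (peak Drift at position 3): ranking walks positions 3-2-1-4-5, expanding outward from the peak — single-peaked.
Every ranking is single-peaked on this axis.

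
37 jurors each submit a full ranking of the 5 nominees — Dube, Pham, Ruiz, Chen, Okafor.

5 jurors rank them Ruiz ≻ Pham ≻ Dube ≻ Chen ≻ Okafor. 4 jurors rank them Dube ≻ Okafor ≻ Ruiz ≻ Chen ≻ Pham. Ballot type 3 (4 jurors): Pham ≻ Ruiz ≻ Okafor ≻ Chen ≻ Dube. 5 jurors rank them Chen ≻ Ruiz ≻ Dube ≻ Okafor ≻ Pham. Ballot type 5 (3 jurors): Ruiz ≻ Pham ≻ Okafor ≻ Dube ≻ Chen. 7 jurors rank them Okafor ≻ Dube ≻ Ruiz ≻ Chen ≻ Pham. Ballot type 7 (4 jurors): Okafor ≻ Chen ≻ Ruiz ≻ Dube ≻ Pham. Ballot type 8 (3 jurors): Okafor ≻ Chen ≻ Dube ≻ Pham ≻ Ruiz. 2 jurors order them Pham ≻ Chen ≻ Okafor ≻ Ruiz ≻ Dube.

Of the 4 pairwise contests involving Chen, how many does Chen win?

1

Chen against each rival (37 jurors):
Chen vs Dube: 18 to 19, Dube.
Chen vs Pham: Chen, 23–14.
Chen–Ruiz: Ruiz 23–14.
Chen vs Okafor: Chen is ranked higher on 5+5+2 = 12 ballots, Okafor on 25. Okafor wins 25–12.
Chen beats Pham; loses to Dube, Ruiz, Okafor — 1 pairwise win.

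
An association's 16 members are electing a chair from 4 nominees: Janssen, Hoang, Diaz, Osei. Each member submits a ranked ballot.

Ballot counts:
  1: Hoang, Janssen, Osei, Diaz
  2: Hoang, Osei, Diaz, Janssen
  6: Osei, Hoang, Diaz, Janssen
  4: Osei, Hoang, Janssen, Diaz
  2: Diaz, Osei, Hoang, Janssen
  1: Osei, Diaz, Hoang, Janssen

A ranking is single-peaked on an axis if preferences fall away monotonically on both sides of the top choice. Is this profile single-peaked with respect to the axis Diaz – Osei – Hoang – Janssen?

Axis positions: Diaz=1, Osei=2, Hoang=3, Janssen=4.
Ballot type 1 (peak Hoang at position 3): ranking walks positions 3-4-2-1, expanding outward from the peak — single-peaked.
Ballot type 2 (peak Hoang at position 3): ranking walks positions 3-2-1-4, expanding outward from the peak — single-peaked.
Ballot type 3 (peak Osei at position 2): ranking walks positions 2-3-1-4, expanding outward from the peak — single-peaked.
Ballot type 4 (peak Osei at position 2): ranking walks positions 2-3-4-1, expanding outward from the peak — single-peaked.
Ballot type 5 (peak Diaz at position 1): ranking walks positions 1-2-3-4, expanding outward from the peak — single-peaked.
Ballot type 6 (peak Osei at position 2): ranking walks positions 2-1-3-4, expanding outward from the peak — single-peaked.
Every ranking is single-peaked on this axis.

yes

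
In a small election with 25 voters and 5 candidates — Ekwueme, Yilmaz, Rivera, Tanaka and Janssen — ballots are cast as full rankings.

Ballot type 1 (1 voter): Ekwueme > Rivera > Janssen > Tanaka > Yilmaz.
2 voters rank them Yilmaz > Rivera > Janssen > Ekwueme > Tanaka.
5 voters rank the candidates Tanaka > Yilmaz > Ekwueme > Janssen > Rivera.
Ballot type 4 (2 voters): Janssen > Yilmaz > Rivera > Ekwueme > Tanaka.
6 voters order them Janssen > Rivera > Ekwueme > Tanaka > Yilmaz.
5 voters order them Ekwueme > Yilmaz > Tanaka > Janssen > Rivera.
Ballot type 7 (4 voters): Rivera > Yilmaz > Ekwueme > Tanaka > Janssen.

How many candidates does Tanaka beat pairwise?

Tanaka against each rival (25 voters):
Tanaka–Ekwueme: Ekwueme 20–5.
Tanaka vs Yilmaz: Tanaka is ranked higher on 1+5+6 = 12 ballots, Yilmaz on 13. Yilmaz wins 13–12.
Tanaka vs Rivera: Rivera, 15–10.
Tanaka vs Janssen: Tanaka preferred on 5+5+4 = 14 ballots; Tanaka wins 14–11.
Tanaka beats Janssen; loses to Ekwueme, Yilmaz, Rivera — 1 pairwise win.

1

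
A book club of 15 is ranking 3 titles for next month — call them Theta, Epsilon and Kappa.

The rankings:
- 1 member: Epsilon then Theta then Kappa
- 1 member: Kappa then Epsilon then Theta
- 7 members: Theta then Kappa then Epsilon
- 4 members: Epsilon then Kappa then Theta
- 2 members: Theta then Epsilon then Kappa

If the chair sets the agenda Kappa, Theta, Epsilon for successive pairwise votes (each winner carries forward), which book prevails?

Theta

Round 1: Kappa vs Theta — 5–10, Theta advances.
Round 2: Theta vs Epsilon — 9–6, Theta advances.
Theta survives the agenda.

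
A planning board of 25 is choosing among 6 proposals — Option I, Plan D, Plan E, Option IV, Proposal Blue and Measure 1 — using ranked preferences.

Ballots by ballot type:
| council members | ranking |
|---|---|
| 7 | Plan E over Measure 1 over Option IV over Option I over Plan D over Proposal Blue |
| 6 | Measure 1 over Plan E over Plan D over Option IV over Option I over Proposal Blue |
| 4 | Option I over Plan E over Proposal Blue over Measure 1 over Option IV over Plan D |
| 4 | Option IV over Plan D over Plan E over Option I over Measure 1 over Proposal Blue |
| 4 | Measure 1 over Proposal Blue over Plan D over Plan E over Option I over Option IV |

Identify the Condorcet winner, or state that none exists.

Pairwise majorities:
Option I vs Plan D: Plan D wins 14–11.
Option I–Plan E: Plan E 21–4.
Option I vs Option IV: Option IV wins 17–8.
Option I vs Proposal Blue: Option I, 21–4.
Option I vs Measure 1: Measure 1 wins 17–8.
Plan D–Plan E: Plan E 17–8.
Plan D vs Option IV: Option IV wins 15–10.
Plan D–Proposal Blue: Plan D 17–8.
Plan D vs Measure 1: Measure 1, 21–4.
Plan E vs Option IV: Plan E, 21–4.
Plan E–Proposal Blue: Plan E 21–4.
Plan E vs Measure 1: Plan E wins 15–10.
Option IV vs Proposal Blue: Option IV wins 17–8.
Option IV vs Measure 1: Measure 1 wins 21–4.
Proposal Blue–Measure 1: Measure 1 21–4.
Only Plan E has no losses; Plan E is the Condorcet winner.

Plan E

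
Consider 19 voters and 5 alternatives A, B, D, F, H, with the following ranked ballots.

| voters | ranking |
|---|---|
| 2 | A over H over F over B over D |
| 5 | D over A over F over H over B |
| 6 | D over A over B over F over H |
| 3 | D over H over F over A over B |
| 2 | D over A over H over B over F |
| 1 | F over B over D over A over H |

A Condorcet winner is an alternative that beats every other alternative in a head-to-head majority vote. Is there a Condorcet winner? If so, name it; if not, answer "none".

D

Pairwise majorities:
A–B: A 18–1.
A vs D: D, 17–2.
A vs F: A wins 15–4.
A–H: A 16–3.
B–D: D 16–3.
B vs F: F, 11–8.
B–H: H 12–7.
D–F: D 16–3.
D vs H: D wins 17–2.
F–H: F 12–7.
D defeats every rival head-to-head and is the Condorcet winner.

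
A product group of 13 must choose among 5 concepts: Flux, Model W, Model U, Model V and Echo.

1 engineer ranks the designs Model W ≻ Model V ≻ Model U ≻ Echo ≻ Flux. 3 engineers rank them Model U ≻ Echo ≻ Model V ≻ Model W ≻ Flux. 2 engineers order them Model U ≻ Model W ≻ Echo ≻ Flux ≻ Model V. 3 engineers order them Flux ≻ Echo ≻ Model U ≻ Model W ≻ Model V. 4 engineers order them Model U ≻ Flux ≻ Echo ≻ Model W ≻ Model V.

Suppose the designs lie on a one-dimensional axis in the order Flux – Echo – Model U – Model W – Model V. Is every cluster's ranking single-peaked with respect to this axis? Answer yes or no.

no

Axis positions: Flux=1, Echo=2, Model U=3, Model W=4, Model V=5.
Cluster 1 (peak Model W at position 4): ranking walks positions 4-5-3-2-1, expanding outward from the peak — single-peaked.
Cluster 2: ranking walks positions 3-2-5-4-1; Model V is ranked above Model W even though Model W lies between Model V and the peak Model U on the axis — preferences dip and rise again. Not single-peaked.
Cluster 3 (peak Model U at position 3): ranking walks positions 3-4-2-1-5, expanding outward from the peak — single-peaked.
Cluster 4 (peak Flux at position 1): ranking walks positions 1-2-3-4-5, expanding outward from the peak — single-peaked.
Cluster 5: ranking walks positions 3-1-2-4-5; Flux is ranked above Echo even though Echo lies between Flux and the peak Model U on the axis — preferences dip and rise again. Not single-peaked.
Cluster 2 violates single-peakedness, so the profile is not single-peaked on this axis.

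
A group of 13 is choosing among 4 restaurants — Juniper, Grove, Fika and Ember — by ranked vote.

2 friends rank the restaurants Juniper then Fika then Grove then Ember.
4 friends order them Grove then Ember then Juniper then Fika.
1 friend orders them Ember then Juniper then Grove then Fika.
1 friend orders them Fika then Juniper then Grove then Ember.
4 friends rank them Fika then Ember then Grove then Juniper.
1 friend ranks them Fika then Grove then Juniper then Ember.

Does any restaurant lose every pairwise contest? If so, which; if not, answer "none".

Pairwise majorities:
Juniper vs Grove: Grove wins 9–4.
Juniper vs Fika: Juniper, 7–6.
Juniper vs Ember: 2+1+1 = 4 for Juniper, 9 for Ember — Ember by 9–4.
Grove vs Fika: 5 to 8, Fika.
Grove vs Ember: Grove, 8–5.
Fika vs Ember: Fika, 8–5.
Each restaurant has at least one pairwise win (Juniper beats Fika; Grove beats Juniper; Fika beats Grove; Ember beats Juniper) — no Condorcet loser.

none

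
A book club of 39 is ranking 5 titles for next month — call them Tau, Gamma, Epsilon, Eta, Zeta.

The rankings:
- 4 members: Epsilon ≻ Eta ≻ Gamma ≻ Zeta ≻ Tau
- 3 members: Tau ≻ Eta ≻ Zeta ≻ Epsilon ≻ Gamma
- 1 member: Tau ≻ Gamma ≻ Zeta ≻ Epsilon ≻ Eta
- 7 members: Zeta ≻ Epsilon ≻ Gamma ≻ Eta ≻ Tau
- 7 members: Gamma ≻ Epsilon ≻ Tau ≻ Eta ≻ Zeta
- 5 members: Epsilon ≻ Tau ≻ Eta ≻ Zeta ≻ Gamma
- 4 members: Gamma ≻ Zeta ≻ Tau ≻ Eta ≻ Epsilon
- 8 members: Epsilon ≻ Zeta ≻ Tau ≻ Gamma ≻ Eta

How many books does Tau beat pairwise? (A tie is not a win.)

1

Tau against each rival (39 members):
Tau vs Gamma: Gamma wins 22–17.
Tau vs Epsilon: Tau preferred on 3+1+4 = 8 ballots; Epsilon wins 31–8.
Tau vs Eta: Tau is ranked higher on 3+1+7+5+4+8 = 28 ballots, Eta on 11. Tau wins 28–11.
Tau vs Zeta: Tau preferred on 3+1+7+5 = 16 ballots; Zeta wins 23–16.
Tau beats Eta; loses to Gamma, Epsilon, Zeta — 1 pairwise win.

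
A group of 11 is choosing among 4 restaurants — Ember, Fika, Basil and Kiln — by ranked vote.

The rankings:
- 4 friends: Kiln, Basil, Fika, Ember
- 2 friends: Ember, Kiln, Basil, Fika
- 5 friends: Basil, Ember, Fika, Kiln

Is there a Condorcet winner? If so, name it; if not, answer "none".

none

Head-to-head results (11 friends):
Ember vs Fika: Ember wins 7–4.
Ember vs Basil: Basil, 9–2.
Ember–Kiln: Ember 7–4.
Fika vs Basil: Basil, 11–0.
Fika vs Kiln: Kiln wins 6–5.
Basil vs Kiln: Kiln, 6–5.
Each restaurant drops at least one matchup (Ember loses to Basil; Fika loses to Ember; Basil loses to Kiln; Kiln loses to Ember); the cycle Ember → Kiln → Basil → Ember rules out a Condorcet winner.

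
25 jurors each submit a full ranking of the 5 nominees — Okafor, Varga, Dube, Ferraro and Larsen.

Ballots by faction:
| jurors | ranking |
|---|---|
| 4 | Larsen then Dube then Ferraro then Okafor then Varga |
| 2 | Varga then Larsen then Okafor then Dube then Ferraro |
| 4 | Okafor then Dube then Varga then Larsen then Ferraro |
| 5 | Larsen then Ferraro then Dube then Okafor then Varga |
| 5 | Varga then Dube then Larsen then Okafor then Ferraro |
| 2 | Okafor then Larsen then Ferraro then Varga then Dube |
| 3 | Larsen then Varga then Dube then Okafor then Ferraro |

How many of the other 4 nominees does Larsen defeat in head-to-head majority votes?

Larsen against each rival (25 jurors):
Larsen vs Okafor: Larsen wins 19–6.
Larsen vs Varga: Larsen, 14–11.
Larsen vs Dube: 4+2+5+2+3 = 16 for Larsen, 9 for Dube — Larsen by 16–9.
Larsen vs Ferraro: Larsen wins 25–0.
Larsen beats Okafor, Varga, Dube, Ferraro — 4 pairwise wins.

4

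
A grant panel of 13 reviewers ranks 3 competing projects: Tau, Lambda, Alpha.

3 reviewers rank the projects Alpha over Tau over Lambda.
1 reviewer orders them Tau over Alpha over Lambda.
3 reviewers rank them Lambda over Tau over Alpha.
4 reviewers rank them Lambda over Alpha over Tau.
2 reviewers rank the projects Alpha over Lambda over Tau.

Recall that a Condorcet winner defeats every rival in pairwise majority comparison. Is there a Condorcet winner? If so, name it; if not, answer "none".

Lambda

Check each pair by majority over 13 ballots:
Tau vs Lambda: 3+1 = 4 for Tau, 9 for Lambda — Lambda by 9–4.
Tau vs Alpha: 1+3 = 4 for Tau, 9 for Alpha — Alpha by 9–4.
Lambda vs Alpha: Lambda is ranked higher on 3+4 = 7 ballots, Alpha on 6. Lambda wins 7–6.
Only Lambda has no losses; Lambda is the Condorcet winner.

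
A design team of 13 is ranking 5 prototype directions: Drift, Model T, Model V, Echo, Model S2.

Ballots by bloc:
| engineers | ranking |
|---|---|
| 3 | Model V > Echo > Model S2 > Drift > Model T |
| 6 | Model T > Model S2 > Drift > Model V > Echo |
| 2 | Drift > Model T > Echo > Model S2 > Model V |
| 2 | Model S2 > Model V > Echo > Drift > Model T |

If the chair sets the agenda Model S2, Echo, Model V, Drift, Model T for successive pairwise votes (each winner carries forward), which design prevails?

Model T

Round 1: Model S2 vs Echo — 8–5, Model S2 advances.
Round 2: Model S2 vs Model V — 10–3, Model S2 advances.
Round 3: Model S2 vs Drift — 11–2, Model S2 advances.
Round 4: Model S2 vs Model T — 5–8, Model T advances.
The agenda winner is Model T.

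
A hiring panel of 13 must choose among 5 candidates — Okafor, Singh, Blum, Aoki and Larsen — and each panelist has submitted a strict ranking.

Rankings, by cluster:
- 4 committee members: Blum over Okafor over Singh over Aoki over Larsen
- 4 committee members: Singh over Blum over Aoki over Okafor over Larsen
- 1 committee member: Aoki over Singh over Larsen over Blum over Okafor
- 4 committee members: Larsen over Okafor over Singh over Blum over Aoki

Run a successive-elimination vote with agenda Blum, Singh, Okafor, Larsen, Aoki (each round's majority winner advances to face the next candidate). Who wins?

Okafor

Round 1: Blum vs Singh — 4–9, Singh advances.
Round 2: Singh vs Okafor — 5–8, Okafor advances.
Round 3: Okafor vs Larsen — 8–5, Okafor advances.
Round 4: Okafor vs Aoki — 8–5, Okafor advances.
The agenda winner is Okafor.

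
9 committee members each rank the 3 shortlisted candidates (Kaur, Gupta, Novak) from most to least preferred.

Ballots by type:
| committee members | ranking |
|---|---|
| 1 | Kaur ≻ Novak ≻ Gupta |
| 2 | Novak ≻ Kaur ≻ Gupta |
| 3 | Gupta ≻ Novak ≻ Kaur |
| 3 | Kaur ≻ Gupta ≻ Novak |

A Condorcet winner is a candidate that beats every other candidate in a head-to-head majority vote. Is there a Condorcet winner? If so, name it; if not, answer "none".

none

Head-to-head results (9 committee members):
Kaur vs Gupta: 1+2+3 = 6 for Kaur, 3 for Gupta — Kaur by 6–3.
Kaur vs Novak: Kaur is ranked higher on 1+3 = 4 ballots, Novak on 5. Novak wins 5–4.
Gupta vs Novak: Gupta is ranked higher on 3+3 = 6 ballots, Novak on 3. Gupta wins 6–3.
Every candidate loses at least once (Kaur loses to Novak; Gupta loses to Kaur; Novak loses to Gupta). The majority relation contains the cycle Kaur → Gupta → Novak → Kaur, so there is no Condorcet winner.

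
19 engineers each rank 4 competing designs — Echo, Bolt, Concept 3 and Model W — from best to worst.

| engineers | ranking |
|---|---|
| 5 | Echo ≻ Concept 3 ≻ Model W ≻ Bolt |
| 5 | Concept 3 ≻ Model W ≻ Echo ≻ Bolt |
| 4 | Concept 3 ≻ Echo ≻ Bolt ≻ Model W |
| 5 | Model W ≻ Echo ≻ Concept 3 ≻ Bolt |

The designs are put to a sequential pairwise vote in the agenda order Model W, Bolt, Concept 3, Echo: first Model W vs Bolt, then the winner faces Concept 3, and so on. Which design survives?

Echo

Round 1: Model W vs Bolt — 15–4, Model W advances.
Round 2: Model W vs Concept 3 — 5–14, Concept 3 advances.
Round 3: Concept 3 vs Echo — 9–10, Echo advances.
The agenda winner is Echo.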